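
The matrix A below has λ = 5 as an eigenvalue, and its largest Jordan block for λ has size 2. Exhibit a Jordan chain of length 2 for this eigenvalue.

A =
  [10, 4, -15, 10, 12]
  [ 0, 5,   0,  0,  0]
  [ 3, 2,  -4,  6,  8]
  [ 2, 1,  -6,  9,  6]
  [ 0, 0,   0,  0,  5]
A Jordan chain for λ = 5 of length 2:
v_1 = (5, 0, 3, 2, 0)ᵀ
v_2 = (1, 0, 0, 0, 0)ᵀ

Let N = A − (5)·I. We want v_2 with N^2 v_2 = 0 but N^1 v_2 ≠ 0; then v_{j-1} := N · v_j for j = 2, …, 2.

Pick v_2 = (1, 0, 0, 0, 0)ᵀ.
Then v_1 = N · v_2 = (5, 0, 3, 2, 0)ᵀ.

Sanity check: (A − (5)·I) v_1 = (0, 0, 0, 0, 0)ᵀ = 0. ✓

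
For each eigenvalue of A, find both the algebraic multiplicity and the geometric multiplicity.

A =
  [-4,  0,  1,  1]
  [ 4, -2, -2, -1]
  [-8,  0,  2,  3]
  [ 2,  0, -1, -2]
λ = -2: alg = 2, geom = 2; λ = -1: alg = 2, geom = 1

Step 1 — factor the characteristic polynomial to read off the algebraic multiplicities:
  χ_A(x) = (x + 1)^2*(x + 2)^2

Step 2 — compute geometric multiplicities via the rank-nullity identity g(λ) = n − rank(A − λI):
  rank(A − (-2)·I) = 2, so dim ker(A − (-2)·I) = n − 2 = 2
  rank(A − (-1)·I) = 3, so dim ker(A − (-1)·I) = n − 3 = 1

Summary:
  λ = -2: algebraic multiplicity = 2, geometric multiplicity = 2
  λ = -1: algebraic multiplicity = 2, geometric multiplicity = 1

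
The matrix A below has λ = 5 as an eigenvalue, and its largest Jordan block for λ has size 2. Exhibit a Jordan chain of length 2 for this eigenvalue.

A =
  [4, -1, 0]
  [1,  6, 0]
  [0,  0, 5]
A Jordan chain for λ = 5 of length 2:
v_1 = (-1, 1, 0)ᵀ
v_2 = (1, 0, 0)ᵀ

Let N = A − (5)·I. We want v_2 with N^2 v_2 = 0 but N^1 v_2 ≠ 0; then v_{j-1} := N · v_j for j = 2, …, 2.

Pick v_2 = (1, 0, 0)ᵀ.
Then v_1 = N · v_2 = (-1, 1, 0)ᵀ.

Sanity check: (A − (5)·I) v_1 = (0, 0, 0)ᵀ = 0. ✓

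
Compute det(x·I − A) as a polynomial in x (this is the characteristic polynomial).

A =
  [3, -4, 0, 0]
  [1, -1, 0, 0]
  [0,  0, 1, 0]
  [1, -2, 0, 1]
x^4 - 4*x^3 + 6*x^2 - 4*x + 1

Expanding det(x·I − A) (e.g. by cofactor expansion or by noting that A is similar to its Jordan form J, which has the same characteristic polynomial as A) gives
  χ_A(x) = x^4 - 4*x^3 + 6*x^2 - 4*x + 1
which factors as (x - 1)^4. The eigenvalues (with algebraic multiplicities) are λ = 1 with multiplicity 4.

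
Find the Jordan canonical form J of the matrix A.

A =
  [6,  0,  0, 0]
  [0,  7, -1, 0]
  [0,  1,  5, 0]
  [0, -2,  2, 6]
J_2(6) ⊕ J_1(6) ⊕ J_1(6)

The characteristic polynomial is
  det(x·I − A) = x^4 - 24*x^3 + 216*x^2 - 864*x + 1296 = (x - 6)^4

Eigenvalues and multiplicities (the geometric multiplicity of λ is n − rank(A − λI), which equals the number of Jordan blocks for λ):
  λ = 6: algebraic multiplicity = 4, geometric multiplicity = 3

Determining the block sizes for each eigenvalue:
  λ = 6: 3 blocks summing to 4 forces exactly one block of size 2 and the rest size 1 → block sizes [2, 1, 1]

Assembling the blocks gives a Jordan form
J =
  [6, 1, 0, 0]
  [0, 6, 0, 0]
  [0, 0, 6, 0]
  [0, 0, 0, 6]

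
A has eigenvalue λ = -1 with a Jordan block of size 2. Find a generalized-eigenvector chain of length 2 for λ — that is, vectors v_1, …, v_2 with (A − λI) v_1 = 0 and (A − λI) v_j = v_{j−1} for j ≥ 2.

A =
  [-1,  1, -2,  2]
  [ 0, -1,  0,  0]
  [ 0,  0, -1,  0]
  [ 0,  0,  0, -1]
A Jordan chain for λ = -1 of length 2:
v_1 = (1, 0, 0, 0)ᵀ
v_2 = (0, 1, 0, 0)ᵀ

Let N = A − (-1)·I. We want v_2 with N^2 v_2 = 0 but N^1 v_2 ≠ 0; then v_{j-1} := N · v_j for j = 2, …, 2.

Pick v_2 = (0, 1, 0, 0)ᵀ.
Then v_1 = N · v_2 = (1, 0, 0, 0)ᵀ.

Sanity check: (A − (-1)·I) v_1 = (0, 0, 0, 0)ᵀ = 0. ✓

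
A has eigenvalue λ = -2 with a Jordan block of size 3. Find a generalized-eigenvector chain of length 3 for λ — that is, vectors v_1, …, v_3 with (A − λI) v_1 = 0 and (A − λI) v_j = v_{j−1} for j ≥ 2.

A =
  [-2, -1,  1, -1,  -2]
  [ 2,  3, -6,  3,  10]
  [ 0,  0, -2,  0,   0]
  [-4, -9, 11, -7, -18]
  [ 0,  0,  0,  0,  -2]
A Jordan chain for λ = -2 of length 3:
v_1 = (2, -2, 0, 2, 0)ᵀ
v_2 = (0, 2, 0, -4, 0)ᵀ
v_3 = (1, 0, 0, 0, 0)ᵀ

Let N = A − (-2)·I. We want v_3 with N^3 v_3 = 0 but N^2 v_3 ≠ 0; then v_{j-1} := N · v_j for j = 3, …, 2.

Pick v_3 = (1, 0, 0, 0, 0)ᵀ.
Then v_2 = N · v_3 = (0, 2, 0, -4, 0)ᵀ.
Then v_1 = N · v_2 = (2, -2, 0, 2, 0)ᵀ.

Sanity check: (A − (-2)·I) v_1 = (0, 0, 0, 0, 0)ᵀ = 0. ✓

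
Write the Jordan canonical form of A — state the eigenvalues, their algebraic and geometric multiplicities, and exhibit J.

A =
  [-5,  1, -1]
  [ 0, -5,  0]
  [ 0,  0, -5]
J_2(-5) ⊕ J_1(-5)

The characteristic polynomial is
  det(x·I − A) = x^3 + 15*x^2 + 75*x + 125 = (x + 5)^3

Eigenvalues and multiplicities (the geometric multiplicity of λ is n − rank(A − λI), which equals the number of Jordan blocks for λ):
  λ = -5: algebraic multiplicity = 3, geometric multiplicity = 2

Determining the block sizes for each eigenvalue:
  λ = -5: 2 blocks summing to 3 forces exactly one block of size 2 and the rest size 1 → block sizes [2, 1]

Assembling the blocks gives a Jordan form
J =
  [-5,  1,  0]
  [ 0, -5,  0]
  [ 0,  0, -5]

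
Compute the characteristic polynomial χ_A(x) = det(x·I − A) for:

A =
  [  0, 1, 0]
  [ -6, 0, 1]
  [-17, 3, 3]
x^3 - 3*x^2 + 3*x - 1

Expanding det(x·I − A) (e.g. by cofactor expansion or by noting that A is similar to its Jordan form J, which has the same characteristic polynomial as A) gives
  χ_A(x) = x^3 - 3*x^2 + 3*x - 1
which factors as (x - 1)^3. The eigenvalues (with algebraic multiplicities) are λ = 1 with multiplicity 3.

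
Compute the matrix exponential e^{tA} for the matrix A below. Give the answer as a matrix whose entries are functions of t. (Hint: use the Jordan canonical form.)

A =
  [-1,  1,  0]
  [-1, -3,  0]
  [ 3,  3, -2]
e^{tA} =
  [t*exp(-2*t) + exp(-2*t), t*exp(-2*t), 0]
  [-t*exp(-2*t), -t*exp(-2*t) + exp(-2*t), 0]
  [3*t*exp(-2*t), 3*t*exp(-2*t), exp(-2*t)]

Strategy: write A = P · J · P⁻¹ where J is a Jordan canonical form, so e^{tA} = P · e^{tJ} · P⁻¹, and e^{tJ} can be computed block-by-block.

A has Jordan form
J =
  [-2,  1,  0]
  [ 0, -2,  0]
  [ 0,  0, -2]
(up to reordering of blocks).

Per-block formulas:
  For a 2×2 Jordan block J_2(-2): exp(t · J_2(-2)) = e^(-2t)·(I + t·N), where N is the 2×2 nilpotent shift.
  For a 1×1 block at λ = -2: exp(t · [-2]) = [e^(-2t)].

After assembling e^{tJ} and conjugating by P, we get:

e^{tA} =
  [t*exp(-2*t) + exp(-2*t), t*exp(-2*t), 0]
  [-t*exp(-2*t), -t*exp(-2*t) + exp(-2*t), 0]
  [3*t*exp(-2*t), 3*t*exp(-2*t), exp(-2*t)]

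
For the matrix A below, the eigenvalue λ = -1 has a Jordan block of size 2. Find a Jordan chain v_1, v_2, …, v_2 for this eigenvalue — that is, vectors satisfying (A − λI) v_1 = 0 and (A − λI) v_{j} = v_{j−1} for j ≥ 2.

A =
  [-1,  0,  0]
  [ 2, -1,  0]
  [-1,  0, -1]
A Jordan chain for λ = -1 of length 2:
v_1 = (0, 2, -1)ᵀ
v_2 = (1, 0, 0)ᵀ

Let N = A − (-1)·I. We want v_2 with N^2 v_2 = 0 but N^1 v_2 ≠ 0; then v_{j-1} := N · v_j for j = 2, …, 2.

Pick v_2 = (1, 0, 0)ᵀ.
Then v_1 = N · v_2 = (0, 2, -1)ᵀ.

Sanity check: (A − (-1)·I) v_1 = (0, 0, 0)ᵀ = 0. ✓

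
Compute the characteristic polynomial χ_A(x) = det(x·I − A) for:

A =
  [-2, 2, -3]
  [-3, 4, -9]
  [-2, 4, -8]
x^3 + 6*x^2 + 12*x + 8

Expanding det(x·I − A) (e.g. by cofactor expansion or by noting that A is similar to its Jordan form J, which has the same characteristic polynomial as A) gives
  χ_A(x) = x^3 + 6*x^2 + 12*x + 8
which factors as (x + 2)^3. The eigenvalues (with algebraic multiplicities) are λ = -2 with multiplicity 3.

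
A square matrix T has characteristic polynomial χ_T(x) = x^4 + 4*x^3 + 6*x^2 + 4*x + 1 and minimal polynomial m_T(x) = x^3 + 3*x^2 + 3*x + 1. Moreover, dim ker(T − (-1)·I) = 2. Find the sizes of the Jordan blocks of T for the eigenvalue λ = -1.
Block sizes for λ = -1: [3, 1]

Step 1 — from the characteristic polynomial, algebraic multiplicity of λ = -1 is 4. From dim ker(T − (-1)·I) = 2, there are exactly 2 Jordan blocks for λ = -1.
Step 2 — from the minimal polynomial, the factor (x + 1)^3 tells us the largest block for λ = -1 has size 3.
Step 3 — with total size 4, 2 blocks, and largest block 3, the block sizes (in nonincreasing order) are [3, 1].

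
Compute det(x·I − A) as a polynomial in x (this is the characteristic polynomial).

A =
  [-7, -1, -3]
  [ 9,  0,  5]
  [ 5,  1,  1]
x^3 + 6*x^2 + 12*x + 8

Expanding det(x·I − A) (e.g. by cofactor expansion or by noting that A is similar to its Jordan form J, which has the same characteristic polynomial as A) gives
  χ_A(x) = x^3 + 6*x^2 + 12*x + 8
which factors as (x + 2)^3. The eigenvalues (with algebraic multiplicities) are λ = -2 with multiplicity 3.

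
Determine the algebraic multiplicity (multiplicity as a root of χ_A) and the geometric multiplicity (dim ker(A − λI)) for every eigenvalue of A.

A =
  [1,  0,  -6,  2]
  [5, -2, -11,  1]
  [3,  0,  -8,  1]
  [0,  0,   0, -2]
λ = -5: alg = 1, geom = 1; λ = -2: alg = 3, geom = 1

Step 1 — factor the characteristic polynomial to read off the algebraic multiplicities:
  χ_A(x) = (x + 2)^3*(x + 5)

Step 2 — compute geometric multiplicities via the rank-nullity identity g(λ) = n − rank(A − λI):
  rank(A − (-5)·I) = 3, so dim ker(A − (-5)·I) = n − 3 = 1
  rank(A − (-2)·I) = 3, so dim ker(A − (-2)·I) = n − 3 = 1

Summary:
  λ = -5: algebraic multiplicity = 1, geometric multiplicity = 1
  λ = -2: algebraic multiplicity = 3, geometric multiplicity = 1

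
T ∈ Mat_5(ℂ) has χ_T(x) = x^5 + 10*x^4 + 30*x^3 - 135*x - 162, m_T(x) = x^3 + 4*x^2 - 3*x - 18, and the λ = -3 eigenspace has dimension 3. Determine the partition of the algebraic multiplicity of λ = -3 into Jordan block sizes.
Block sizes for λ = -3: [2, 1, 1]

Step 1 — from the characteristic polynomial, algebraic multiplicity of λ = -3 is 4. From dim ker(T − (-3)·I) = 3, there are exactly 3 Jordan blocks for λ = -3.
Step 2 — from the minimal polynomial, the factor (x + 3)^2 tells us the largest block for λ = -3 has size 2.
Step 3 — with total size 4, 3 blocks, and largest block 2, the block sizes (in nonincreasing order) are [2, 1, 1].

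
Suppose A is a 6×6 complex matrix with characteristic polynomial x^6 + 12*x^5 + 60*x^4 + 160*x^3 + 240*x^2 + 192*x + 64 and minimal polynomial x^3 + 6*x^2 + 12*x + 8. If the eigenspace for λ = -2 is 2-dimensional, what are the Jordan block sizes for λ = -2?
Block sizes for λ = -2: [3, 3]

Step 1 — from the characteristic polynomial, algebraic multiplicity of λ = -2 is 6. From dim ker(A − (-2)·I) = 2, there are exactly 2 Jordan blocks for λ = -2.
Step 2 — from the minimal polynomial, the factor (x + 2)^3 tells us the largest block for λ = -2 has size 3.
Step 3 — with total size 6, 2 blocks, and largest block 3, the block sizes (in nonincreasing order) are [3, 3].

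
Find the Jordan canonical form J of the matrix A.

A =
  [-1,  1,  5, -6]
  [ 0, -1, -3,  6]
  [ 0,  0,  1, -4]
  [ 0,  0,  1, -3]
J_3(-1) ⊕ J_1(-1)

The characteristic polynomial is
  det(x·I − A) = x^4 + 4*x^3 + 6*x^2 + 4*x + 1 = (x + 1)^4

Eigenvalues and multiplicities (the geometric multiplicity of λ is n − rank(A − λI), which equals the number of Jordan blocks for λ):
  λ = -1: algebraic multiplicity = 4, geometric multiplicity = 2

Determining the block sizes for each eigenvalue:
  λ = -1: with am = 4 and gm = 2, the partition is not yet determined (e.g. several partitions of 4 into 2 parts exist). Let N = A − (-1)·I. Computing rank(N^1) = 2, rank(N^2) = 1, rank(N^3) = 0; the number of blocks of size ≥ j is rank(N^{j−1}) − rank(N^j), giving [2, 1, 1]. So we have 1 block(s) of size 3, 1 block(s) of size 1 → block sizes [3, 1]

Assembling the blocks gives a Jordan form
J =
  [-1,  1,  0,  0]
  [ 0, -1,  1,  0]
  [ 0,  0, -1,  0]
  [ 0,  0,  0, -1]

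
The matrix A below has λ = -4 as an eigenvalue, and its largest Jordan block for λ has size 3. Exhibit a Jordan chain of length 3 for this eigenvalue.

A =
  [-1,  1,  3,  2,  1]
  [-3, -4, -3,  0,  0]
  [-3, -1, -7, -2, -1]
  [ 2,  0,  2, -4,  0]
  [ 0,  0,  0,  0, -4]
A Jordan chain for λ = -4 of length 3:
v_1 = (1, 0, -1, 0, 0)ᵀ
v_2 = (3, -3, -3, 2, 0)ᵀ
v_3 = (1, 0, 0, 0, 0)ᵀ

Let N = A − (-4)·I. We want v_3 with N^3 v_3 = 0 but N^2 v_3 ≠ 0; then v_{j-1} := N · v_j for j = 3, …, 2.

Pick v_3 = (1, 0, 0, 0, 0)ᵀ.
Then v_2 = N · v_3 = (3, -3, -3, 2, 0)ᵀ.
Then v_1 = N · v_2 = (1, 0, -1, 0, 0)ᵀ.

Sanity check: (A − (-4)·I) v_1 = (0, 0, 0, 0, 0)ᵀ = 0. ✓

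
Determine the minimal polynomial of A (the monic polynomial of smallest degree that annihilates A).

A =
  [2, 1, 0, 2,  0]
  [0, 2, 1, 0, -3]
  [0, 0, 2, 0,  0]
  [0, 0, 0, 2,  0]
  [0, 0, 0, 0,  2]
x^3 - 6*x^2 + 12*x - 8

The characteristic polynomial is χ_A(x) = (x - 2)^5, so the eigenvalues are known. The minimal polynomial is
  m_A(x) = Π_λ (x − λ)^{k_λ}
where k_λ is the size of the *largest* Jordan block for λ (equivalently, the smallest k with (A − λI)^k v = 0 for every generalised eigenvector v of λ).

  λ = 2: largest Jordan block has size 3, contributing (x − 2)^3

So m_A(x) = (x - 2)^3 = x^3 - 6*x^2 + 12*x - 8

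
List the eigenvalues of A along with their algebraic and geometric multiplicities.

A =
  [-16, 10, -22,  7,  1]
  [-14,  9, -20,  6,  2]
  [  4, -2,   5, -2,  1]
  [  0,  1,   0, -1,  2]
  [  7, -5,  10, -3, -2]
λ = -1: alg = 5, geom = 2

Step 1 — factor the characteristic polynomial to read off the algebraic multiplicities:
  χ_A(x) = (x + 1)^5

Step 2 — compute geometric multiplicities via the rank-nullity identity g(λ) = n − rank(A − λI):
  rank(A − (-1)·I) = 3, so dim ker(A − (-1)·I) = n − 3 = 2

Summary:
  λ = -1: algebraic multiplicity = 5, geometric multiplicity = 2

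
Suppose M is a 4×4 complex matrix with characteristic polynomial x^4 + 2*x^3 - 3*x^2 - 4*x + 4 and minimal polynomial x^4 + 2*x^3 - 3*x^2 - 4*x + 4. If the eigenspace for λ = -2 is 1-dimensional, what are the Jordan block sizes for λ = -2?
Block sizes for λ = -2: [2]

Step 1 — from the characteristic polynomial, algebraic multiplicity of λ = -2 is 2. From dim ker(M − (-2)·I) = 1, there are exactly 1 Jordan blocks for λ = -2.
Step 2 — from the minimal polynomial, the factor (x + 2)^2 tells us the largest block for λ = -2 has size 2.
Step 3 — with total size 2, 1 blocks, and largest block 2, the block sizes (in nonincreasing order) are [2].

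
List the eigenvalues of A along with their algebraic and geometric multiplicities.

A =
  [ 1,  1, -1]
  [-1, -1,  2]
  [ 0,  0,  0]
λ = 0: alg = 3, geom = 1

Step 1 — factor the characteristic polynomial to read off the algebraic multiplicities:
  χ_A(x) = x^3

Step 2 — compute geometric multiplicities via the rank-nullity identity g(λ) = n − rank(A − λI):
  rank(A − (0)·I) = 2, so dim ker(A − (0)·I) = n − 2 = 1

Summary:
  λ = 0: algebraic multiplicity = 3, geometric multiplicity = 1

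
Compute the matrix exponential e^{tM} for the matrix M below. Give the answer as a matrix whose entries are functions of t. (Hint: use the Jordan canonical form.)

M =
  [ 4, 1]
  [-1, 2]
e^{tM} =
  [t*exp(3*t) + exp(3*t), t*exp(3*t)]
  [-t*exp(3*t), -t*exp(3*t) + exp(3*t)]

Strategy: write M = P · J · P⁻¹ where J is a Jordan canonical form, so e^{tM} = P · e^{tJ} · P⁻¹, and e^{tJ} can be computed block-by-block.

M has Jordan form
J =
  [3, 1]
  [0, 3]
(up to reordering of blocks).

Per-block formulas:
  For a 2×2 Jordan block J_2(3): exp(t · J_2(3)) = e^(3t)·(I + t·N), where N is the 2×2 nilpotent shift.

After assembling e^{tJ} and conjugating by P, we get:

e^{tM} =
  [t*exp(3*t) + exp(3*t), t*exp(3*t)]
  [-t*exp(3*t), -t*exp(3*t) + exp(3*t)]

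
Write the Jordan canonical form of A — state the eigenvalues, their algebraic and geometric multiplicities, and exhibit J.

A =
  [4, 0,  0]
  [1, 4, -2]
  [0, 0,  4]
J_2(4) ⊕ J_1(4)

The characteristic polynomial is
  det(x·I − A) = x^3 - 12*x^2 + 48*x - 64 = (x - 4)^3

Eigenvalues and multiplicities (the geometric multiplicity of λ is n − rank(A − λI), which equals the number of Jordan blocks for λ):
  λ = 4: algebraic multiplicity = 3, geometric multiplicity = 2

Determining the block sizes for each eigenvalue:
  λ = 4: 2 blocks summing to 3 forces exactly one block of size 2 and the rest size 1 → block sizes [2, 1]

Assembling the blocks gives a Jordan form
J =
  [4, 1, 0]
  [0, 4, 0]
  [0, 0, 4]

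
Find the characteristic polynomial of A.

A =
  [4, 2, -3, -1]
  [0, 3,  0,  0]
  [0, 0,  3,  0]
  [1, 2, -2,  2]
x^4 - 12*x^3 + 54*x^2 - 108*x + 81

Expanding det(x·I − A) (e.g. by cofactor expansion or by noting that A is similar to its Jordan form J, which has the same characteristic polynomial as A) gives
  χ_A(x) = x^4 - 12*x^3 + 54*x^2 - 108*x + 81
which factors as (x - 3)^4. The eigenvalues (with algebraic multiplicities) are λ = 3 with multiplicity 4.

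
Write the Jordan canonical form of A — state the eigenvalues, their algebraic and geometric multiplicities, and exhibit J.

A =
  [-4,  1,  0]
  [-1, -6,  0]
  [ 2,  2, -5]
J_2(-5) ⊕ J_1(-5)

The characteristic polynomial is
  det(x·I − A) = x^3 + 15*x^2 + 75*x + 125 = (x + 5)^3

Eigenvalues and multiplicities (the geometric multiplicity of λ is n − rank(A − λI), which equals the number of Jordan blocks for λ):
  λ = -5: algebraic multiplicity = 3, geometric multiplicity = 2

Determining the block sizes for each eigenvalue:
  λ = -5: 2 blocks summing to 3 forces exactly one block of size 2 and the rest size 1 → block sizes [2, 1]

Assembling the blocks gives a Jordan form
J =
  [-5,  1,  0]
  [ 0, -5,  0]
  [ 0,  0, -5]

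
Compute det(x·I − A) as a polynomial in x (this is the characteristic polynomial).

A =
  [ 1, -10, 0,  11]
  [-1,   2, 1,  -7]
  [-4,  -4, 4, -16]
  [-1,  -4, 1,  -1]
x^4 - 6*x^3

Expanding det(x·I − A) (e.g. by cofactor expansion or by noting that A is similar to its Jordan form J, which has the same characteristic polynomial as A) gives
  χ_A(x) = x^4 - 6*x^3
which factors as x^3*(x - 6). The eigenvalues (with algebraic multiplicities) are λ = 0 with multiplicity 3, λ = 6 with multiplicity 1.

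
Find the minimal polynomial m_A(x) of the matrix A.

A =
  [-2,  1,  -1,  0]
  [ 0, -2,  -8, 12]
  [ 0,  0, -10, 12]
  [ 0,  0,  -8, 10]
x^3 + 2*x^2 - 4*x - 8

The characteristic polynomial is χ_A(x) = (x - 2)*(x + 2)^3, so the eigenvalues are known. The minimal polynomial is
  m_A(x) = Π_λ (x − λ)^{k_λ}
where k_λ is the size of the *largest* Jordan block for λ (equivalently, the smallest k with (A − λI)^k v = 0 for every generalised eigenvector v of λ).

  λ = -2: largest Jordan block has size 2, contributing (x + 2)^2
  λ = 2: largest Jordan block has size 1, contributing (x − 2)

So m_A(x) = (x - 2)*(x + 2)^2 = x^3 + 2*x^2 - 4*x - 8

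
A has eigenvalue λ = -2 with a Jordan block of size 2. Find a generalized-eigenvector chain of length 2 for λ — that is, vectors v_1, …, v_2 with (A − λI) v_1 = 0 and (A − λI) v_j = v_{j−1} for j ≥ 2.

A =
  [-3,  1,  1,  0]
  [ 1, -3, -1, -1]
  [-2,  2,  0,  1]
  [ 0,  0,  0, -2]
A Jordan chain for λ = -2 of length 2:
v_1 = (-1, 1, -2, 0)ᵀ
v_2 = (1, 0, 0, 0)ᵀ

Let N = A − (-2)·I. We want v_2 with N^2 v_2 = 0 but N^1 v_2 ≠ 0; then v_{j-1} := N · v_j for j = 2, …, 2.

Pick v_2 = (1, 0, 0, 0)ᵀ.
Then v_1 = N · v_2 = (-1, 1, -2, 0)ᵀ.

Sanity check: (A − (-2)·I) v_1 = (0, 0, 0, 0)ᵀ = 0. ✓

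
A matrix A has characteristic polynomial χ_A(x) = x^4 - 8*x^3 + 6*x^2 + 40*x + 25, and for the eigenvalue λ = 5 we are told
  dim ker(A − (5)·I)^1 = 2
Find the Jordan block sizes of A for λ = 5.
Block sizes for λ = 5: [1, 1]

From the dimensions of kernels of powers, the number of Jordan blocks of size at least j is d_j − d_{j−1} where d_j = dim ker(N^j) (with d_0 = 0). Computing the differences gives [2].
The number of blocks of size exactly k is (#blocks of size ≥ k) − (#blocks of size ≥ k + 1), so the partition is: 2 block(s) of size 1.
In nonincreasing order the block sizes are [1, 1].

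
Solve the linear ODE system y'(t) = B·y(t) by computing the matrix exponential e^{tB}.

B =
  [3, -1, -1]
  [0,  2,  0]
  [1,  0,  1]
e^{tB} =
  [t*exp(2*t) + exp(2*t), -t^2*exp(2*t)/2 - t*exp(2*t), -t*exp(2*t)]
  [0, exp(2*t), 0]
  [t*exp(2*t), -t^2*exp(2*t)/2, -t*exp(2*t) + exp(2*t)]

Strategy: write B = P · J · P⁻¹ where J is a Jordan canonical form, so e^{tB} = P · e^{tJ} · P⁻¹, and e^{tJ} can be computed block-by-block.

B has Jordan form
J =
  [2, 1, 0]
  [0, 2, 1]
  [0, 0, 2]
(up to reordering of blocks).

Per-block formulas:
  For a 3×3 Jordan block J_3(2): exp(t · J_3(2)) = e^(2t)·(I + t·N + (t^2/2)·N^2), where N is the 3×3 nilpotent shift.

After assembling e^{tJ} and conjugating by P, we get:

e^{tB} =
  [t*exp(2*t) + exp(2*t), -t^2*exp(2*t)/2 - t*exp(2*t), -t*exp(2*t)]
  [0, exp(2*t), 0]
  [t*exp(2*t), -t^2*exp(2*t)/2, -t*exp(2*t) + exp(2*t)]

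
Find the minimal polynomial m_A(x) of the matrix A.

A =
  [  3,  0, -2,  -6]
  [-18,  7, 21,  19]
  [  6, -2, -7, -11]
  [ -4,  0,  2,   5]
x^4 - 8*x^3 + 18*x^2 - 27

The characteristic polynomial is χ_A(x) = (x - 3)^3*(x + 1), so the eigenvalues are known. The minimal polynomial is
  m_A(x) = Π_λ (x − λ)^{k_λ}
where k_λ is the size of the *largest* Jordan block for λ (equivalently, the smallest k with (A − λI)^k v = 0 for every generalised eigenvector v of λ).

  λ = -1: largest Jordan block has size 1, contributing (x + 1)
  λ = 3: largest Jordan block has size 3, contributing (x − 3)^3

So m_A(x) = (x - 3)^3*(x + 1) = x^4 - 8*x^3 + 18*x^2 - 27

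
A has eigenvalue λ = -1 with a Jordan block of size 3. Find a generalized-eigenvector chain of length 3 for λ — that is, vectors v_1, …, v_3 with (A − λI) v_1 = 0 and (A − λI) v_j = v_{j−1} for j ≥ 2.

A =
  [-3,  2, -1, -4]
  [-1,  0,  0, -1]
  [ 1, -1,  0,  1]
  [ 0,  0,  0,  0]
A Jordan chain for λ = -1 of length 3:
v_1 = (1, 1, 0, 0)ᵀ
v_2 = (-2, -1, 1, 0)ᵀ
v_3 = (1, 0, 0, 0)ᵀ

Let N = A − (-1)·I. We want v_3 with N^3 v_3 = 0 but N^2 v_3 ≠ 0; then v_{j-1} := N · v_j for j = 3, …, 2.

Pick v_3 = (1, 0, 0, 0)ᵀ.
Then v_2 = N · v_3 = (-2, -1, 1, 0)ᵀ.
Then v_1 = N · v_2 = (1, 1, 0, 0)ᵀ.

Sanity check: (A − (-1)·I) v_1 = (0, 0, 0, 0)ᵀ = 0. ✓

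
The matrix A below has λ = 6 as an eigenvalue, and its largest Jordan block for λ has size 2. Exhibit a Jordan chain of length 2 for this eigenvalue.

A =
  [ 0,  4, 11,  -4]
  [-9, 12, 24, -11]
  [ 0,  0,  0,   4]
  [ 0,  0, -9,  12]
A Jordan chain for λ = 6 of length 2:
v_1 = (-6, -9, 0, 0)ᵀ
v_2 = (1, 0, 0, 0)ᵀ

Let N = A − (6)·I. We want v_2 with N^2 v_2 = 0 but N^1 v_2 ≠ 0; then v_{j-1} := N · v_j for j = 2, …, 2.

Pick v_2 = (1, 0, 0, 0)ᵀ.
Then v_1 = N · v_2 = (-6, -9, 0, 0)ᵀ.

Sanity check: (A − (6)·I) v_1 = (0, 0, 0, 0)ᵀ = 0. ✓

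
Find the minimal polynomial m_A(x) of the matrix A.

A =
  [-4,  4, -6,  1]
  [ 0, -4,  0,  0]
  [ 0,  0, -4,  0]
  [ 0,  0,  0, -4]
x^2 + 8*x + 16

The characteristic polynomial is χ_A(x) = (x + 4)^4, so the eigenvalues are known. The minimal polynomial is
  m_A(x) = Π_λ (x − λ)^{k_λ}
where k_λ is the size of the *largest* Jordan block for λ (equivalently, the smallest k with (A − λI)^k v = 0 for every generalised eigenvector v of λ).

  λ = -4: largest Jordan block has size 2, contributing (x + 4)^2

So m_A(x) = (x + 4)^2 = x^2 + 8*x + 16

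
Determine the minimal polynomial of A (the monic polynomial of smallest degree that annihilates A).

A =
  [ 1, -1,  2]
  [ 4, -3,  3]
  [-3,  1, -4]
x^3 + 6*x^2 + 12*x + 8

The characteristic polynomial is χ_A(x) = (x + 2)^3, so the eigenvalues are known. The minimal polynomial is
  m_A(x) = Π_λ (x − λ)^{k_λ}
where k_λ is the size of the *largest* Jordan block for λ (equivalently, the smallest k with (A − λI)^k v = 0 for every generalised eigenvector v of λ).

  λ = -2: largest Jordan block has size 3, contributing (x + 2)^3

So m_A(x) = (x + 2)^3 = x^3 + 6*x^2 + 12*x + 8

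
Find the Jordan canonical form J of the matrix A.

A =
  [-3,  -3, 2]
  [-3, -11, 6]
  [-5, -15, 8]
J_2(-2) ⊕ J_1(-2)

The characteristic polynomial is
  det(x·I − A) = x^3 + 6*x^2 + 12*x + 8 = (x + 2)^3

Eigenvalues and multiplicities (the geometric multiplicity of λ is n − rank(A − λI), which equals the number of Jordan blocks for λ):
  λ = -2: algebraic multiplicity = 3, geometric multiplicity = 2

Determining the block sizes for each eigenvalue:
  λ = -2: 2 blocks summing to 3 forces exactly one block of size 2 and the rest size 1 → block sizes [2, 1]

Assembling the blocks gives a Jordan form
J =
  [-2,  1,  0]
  [ 0, -2,  0]
  [ 0,  0, -2]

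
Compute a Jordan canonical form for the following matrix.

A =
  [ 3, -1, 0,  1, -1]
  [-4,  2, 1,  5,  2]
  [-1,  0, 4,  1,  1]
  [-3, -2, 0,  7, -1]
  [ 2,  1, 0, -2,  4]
J_3(4) ⊕ J_2(4)

The characteristic polynomial is
  det(x·I − A) = x^5 - 20*x^4 + 160*x^3 - 640*x^2 + 1280*x - 1024 = (x - 4)^5

Eigenvalues and multiplicities (the geometric multiplicity of λ is n − rank(A − λI), which equals the number of Jordan blocks for λ):
  λ = 4: algebraic multiplicity = 5, geometric multiplicity = 2

Determining the block sizes for each eigenvalue:
  λ = 4: with am = 5 and gm = 2, the partition is not yet determined (e.g. several partitions of 5 into 2 parts exist). Let N = A − (4)·I. Computing rank(N^1) = 3, rank(N^2) = 1, rank(N^3) = 0; the number of blocks of size ≥ j is rank(N^{j−1}) − rank(N^j), giving [2, 2, 1]. So we have 1 block(s) of size 3, 1 block(s) of size 2 → block sizes [3, 2]

Assembling the blocks gives a Jordan form
J =
  [4, 1, 0, 0, 0]
  [0, 4, 1, 0, 0]
  [0, 0, 4, 0, 0]
  [0, 0, 0, 4, 1]
  [0, 0, 0, 0, 4]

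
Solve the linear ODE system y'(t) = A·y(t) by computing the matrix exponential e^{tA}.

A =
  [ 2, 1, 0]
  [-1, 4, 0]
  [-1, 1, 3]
e^{tA} =
  [-t*exp(3*t) + exp(3*t), t*exp(3*t), 0]
  [-t*exp(3*t), t*exp(3*t) + exp(3*t), 0]
  [-t*exp(3*t), t*exp(3*t), exp(3*t)]

Strategy: write A = P · J · P⁻¹ where J is a Jordan canonical form, so e^{tA} = P · e^{tJ} · P⁻¹, and e^{tJ} can be computed block-by-block.

A has Jordan form
J =
  [3, 1, 0]
  [0, 3, 0]
  [0, 0, 3]
(up to reordering of blocks).

Per-block formulas:
  For a 2×2 Jordan block J_2(3): exp(t · J_2(3)) = e^(3t)·(I + t·N), where N is the 2×2 nilpotent shift.
  For a 1×1 block at λ = 3: exp(t · [3]) = [e^(3t)].

After assembling e^{tJ} and conjugating by P, we get:

e^{tA} =
  [-t*exp(3*t) + exp(3*t), t*exp(3*t), 0]
  [-t*exp(3*t), t*exp(3*t) + exp(3*t), 0]
  [-t*exp(3*t), t*exp(3*t), exp(3*t)]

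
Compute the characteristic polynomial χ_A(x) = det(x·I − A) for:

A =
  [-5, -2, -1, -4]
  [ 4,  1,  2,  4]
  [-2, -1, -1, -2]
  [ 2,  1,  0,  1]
x^4 + 4*x^3 + 6*x^2 + 4*x + 1

Expanding det(x·I − A) (e.g. by cofactor expansion or by noting that A is similar to its Jordan form J, which has the same characteristic polynomial as A) gives
  χ_A(x) = x^4 + 4*x^3 + 6*x^2 + 4*x + 1
which factors as (x + 1)^4. The eigenvalues (with algebraic multiplicities) are λ = -1 with multiplicity 4.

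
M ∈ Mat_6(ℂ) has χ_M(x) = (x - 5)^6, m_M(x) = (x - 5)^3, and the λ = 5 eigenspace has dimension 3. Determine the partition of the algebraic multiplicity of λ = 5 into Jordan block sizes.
Block sizes for λ = 5: [3, 2, 1]

Step 1 — from the characteristic polynomial, algebraic multiplicity of λ = 5 is 6. From dim ker(M − (5)·I) = 3, there are exactly 3 Jordan blocks for λ = 5.
Step 2 — from the minimal polynomial, the factor (x − 5)^3 tells us the largest block for λ = 5 has size 3.
Step 3 — with total size 6, 3 blocks, and largest block 3, the block sizes (in nonincreasing order) are [3, 2, 1].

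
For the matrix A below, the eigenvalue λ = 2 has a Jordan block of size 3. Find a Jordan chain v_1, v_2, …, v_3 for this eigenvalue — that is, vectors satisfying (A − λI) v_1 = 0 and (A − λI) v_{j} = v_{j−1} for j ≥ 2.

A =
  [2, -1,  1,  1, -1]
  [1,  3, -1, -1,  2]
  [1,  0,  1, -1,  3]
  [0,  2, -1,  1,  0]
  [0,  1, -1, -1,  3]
A Jordan chain for λ = 2 of length 3:
v_1 = (0, 0, -1, 1, 0)ᵀ
v_2 = (0, 1, 1, 0, 0)ᵀ
v_3 = (1, 0, 0, 0, 0)ᵀ

Let N = A − (2)·I. We want v_3 with N^3 v_3 = 0 but N^2 v_3 ≠ 0; then v_{j-1} := N · v_j for j = 3, …, 2.

Pick v_3 = (1, 0, 0, 0, 0)ᵀ.
Then v_2 = N · v_3 = (0, 1, 1, 0, 0)ᵀ.
Then v_1 = N · v_2 = (0, 0, -1, 1, 0)ᵀ.

Sanity check: (A − (2)·I) v_1 = (0, 0, 0, 0, 0)ᵀ = 0. ✓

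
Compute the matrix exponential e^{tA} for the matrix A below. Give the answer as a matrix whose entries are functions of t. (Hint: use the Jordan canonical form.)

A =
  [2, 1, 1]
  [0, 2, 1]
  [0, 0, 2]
e^{tA} =
  [exp(2*t), t*exp(2*t), t^2*exp(2*t)/2 + t*exp(2*t)]
  [0, exp(2*t), t*exp(2*t)]
  [0, 0, exp(2*t)]

Strategy: write A = P · J · P⁻¹ where J is a Jordan canonical form, so e^{tA} = P · e^{tJ} · P⁻¹, and e^{tJ} can be computed block-by-block.

A has Jordan form
J =
  [2, 1, 0]
  [0, 2, 1]
  [0, 0, 2]
(up to reordering of blocks).

Per-block formulas:
  For a 3×3 Jordan block J_3(2): exp(t · J_3(2)) = e^(2t)·(I + t·N + (t^2/2)·N^2), where N is the 3×3 nilpotent shift.

After assembling e^{tJ} and conjugating by P, we get:

e^{tA} =
  [exp(2*t), t*exp(2*t), t^2*exp(2*t)/2 + t*exp(2*t)]
  [0, exp(2*t), t*exp(2*t)]
  [0, 0, exp(2*t)]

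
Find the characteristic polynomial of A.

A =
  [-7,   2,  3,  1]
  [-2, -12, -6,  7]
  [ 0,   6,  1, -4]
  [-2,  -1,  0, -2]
x^4 + 20*x^3 + 150*x^2 + 500*x + 625

Expanding det(x·I − A) (e.g. by cofactor expansion or by noting that A is similar to its Jordan form J, which has the same characteristic polynomial as A) gives
  χ_A(x) = x^4 + 20*x^3 + 150*x^2 + 500*x + 625
which factors as (x + 5)^4. The eigenvalues (with algebraic multiplicities) are λ = -5 with multiplicity 4.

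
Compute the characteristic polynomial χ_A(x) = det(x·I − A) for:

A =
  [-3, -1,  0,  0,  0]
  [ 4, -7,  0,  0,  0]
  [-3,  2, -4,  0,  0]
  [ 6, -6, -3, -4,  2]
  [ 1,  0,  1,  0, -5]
x^5 + 23*x^4 + 211*x^3 + 965*x^2 + 2200*x + 2000

Expanding det(x·I − A) (e.g. by cofactor expansion or by noting that A is similar to its Jordan form J, which has the same characteristic polynomial as A) gives
  χ_A(x) = x^5 + 23*x^4 + 211*x^3 + 965*x^2 + 2200*x + 2000
which factors as (x + 4)^2*(x + 5)^3. The eigenvalues (with algebraic multiplicities) are λ = -5 with multiplicity 3, λ = -4 with multiplicity 2.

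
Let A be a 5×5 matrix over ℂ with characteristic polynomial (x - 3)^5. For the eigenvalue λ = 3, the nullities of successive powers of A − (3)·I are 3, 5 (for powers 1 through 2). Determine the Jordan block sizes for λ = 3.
Block sizes for λ = 3: [2, 2, 1]

From the dimensions of kernels of powers, the number of Jordan blocks of size at least j is d_j − d_{j−1} where d_j = dim ker(N^j) (with d_0 = 0). Computing the differences gives [3, 2].
The number of blocks of size exactly k is (#blocks of size ≥ k) − (#blocks of size ≥ k + 1), so the partition is: 1 block(s) of size 1, 2 block(s) of size 2.
In nonincreasing order the block sizes are [2, 2, 1].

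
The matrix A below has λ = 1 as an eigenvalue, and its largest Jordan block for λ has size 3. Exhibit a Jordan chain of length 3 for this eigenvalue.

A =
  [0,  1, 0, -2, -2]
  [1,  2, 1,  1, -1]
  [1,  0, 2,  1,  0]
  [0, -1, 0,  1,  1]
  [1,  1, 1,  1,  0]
A Jordan chain for λ = 1 of length 3:
v_1 = (-1, 1, 1, 0, 1)ᵀ
v_2 = (0, 1, 1, 0, 1)ᵀ
v_3 = (0, 0, 1, 0, 0)ᵀ

Let N = A − (1)·I. We want v_3 with N^3 v_3 = 0 but N^2 v_3 ≠ 0; then v_{j-1} := N · v_j for j = 3, …, 2.

Pick v_3 = (0, 0, 1, 0, 0)ᵀ.
Then v_2 = N · v_3 = (0, 1, 1, 0, 1)ᵀ.
Then v_1 = N · v_2 = (-1, 1, 1, 0, 1)ᵀ.

Sanity check: (A − (1)·I) v_1 = (0, 0, 0, 0, 0)ᵀ = 0. ✓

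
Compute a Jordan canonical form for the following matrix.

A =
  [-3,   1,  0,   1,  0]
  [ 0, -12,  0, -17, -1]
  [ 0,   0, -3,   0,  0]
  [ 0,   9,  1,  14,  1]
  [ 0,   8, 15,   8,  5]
J_3(-3) ⊕ J_2(5)

The characteristic polynomial is
  det(x·I − A) = x^5 - x^4 - 38*x^3 - 18*x^2 + 405*x + 675 = (x - 5)^2*(x + 3)^3

Eigenvalues and multiplicities (the geometric multiplicity of λ is n − rank(A − λI), which equals the number of Jordan blocks for λ):
  λ = -3: algebraic multiplicity = 3, geometric multiplicity = 1
  λ = 5: algebraic multiplicity = 2, geometric multiplicity = 1

Determining the block sizes for each eigenvalue:
  λ = -3: one block (gm = 1), so the single block has size am = 3 → block sizes [3]
  λ = 5: one block (gm = 1), so the single block has size am = 2 → block sizes [2]

Assembling the blocks gives a Jordan form
J =
  [-3,  1,  0, 0, 0]
  [ 0, -3,  1, 0, 0]
  [ 0,  0, -3, 0, 0]
  [ 0,  0,  0, 5, 1]
  [ 0,  0,  0, 0, 5]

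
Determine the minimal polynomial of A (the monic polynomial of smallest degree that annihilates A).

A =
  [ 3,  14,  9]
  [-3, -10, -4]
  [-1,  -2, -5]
x^3 + 12*x^2 + 48*x + 64

The characteristic polynomial is χ_A(x) = (x + 4)^3, so the eigenvalues are known. The minimal polynomial is
  m_A(x) = Π_λ (x − λ)^{k_λ}
where k_λ is the size of the *largest* Jordan block for λ (equivalently, the smallest k with (A − λI)^k v = 0 for every generalised eigenvector v of λ).

  λ = -4: largest Jordan block has size 3, contributing (x + 4)^3

So m_A(x) = (x + 4)^3 = x^3 + 12*x^2 + 48*x + 64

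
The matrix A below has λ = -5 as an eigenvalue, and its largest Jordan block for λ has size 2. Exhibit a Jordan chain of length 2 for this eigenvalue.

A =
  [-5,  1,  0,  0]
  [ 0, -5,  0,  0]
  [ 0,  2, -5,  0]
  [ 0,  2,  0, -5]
A Jordan chain for λ = -5 of length 2:
v_1 = (1, 0, 2, 2)ᵀ
v_2 = (0, 1, 0, 0)ᵀ

Let N = A − (-5)·I. We want v_2 with N^2 v_2 = 0 but N^1 v_2 ≠ 0; then v_{j-1} := N · v_j for j = 2, …, 2.

Pick v_2 = (0, 1, 0, 0)ᵀ.
Then v_1 = N · v_2 = (1, 0, 2, 2)ᵀ.

Sanity check: (A − (-5)·I) v_1 = (0, 0, 0, 0)ᵀ = 0. ✓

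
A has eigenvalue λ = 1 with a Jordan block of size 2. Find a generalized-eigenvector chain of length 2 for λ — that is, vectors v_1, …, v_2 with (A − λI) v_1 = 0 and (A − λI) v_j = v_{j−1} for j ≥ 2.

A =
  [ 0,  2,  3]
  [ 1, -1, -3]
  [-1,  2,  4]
A Jordan chain for λ = 1 of length 2:
v_1 = (-1, 1, -1)ᵀ
v_2 = (1, 0, 0)ᵀ

Let N = A − (1)·I. We want v_2 with N^2 v_2 = 0 but N^1 v_2 ≠ 0; then v_{j-1} := N · v_j for j = 2, …, 2.

Pick v_2 = (1, 0, 0)ᵀ.
Then v_1 = N · v_2 = (-1, 1, -1)ᵀ.

Sanity check: (A − (1)·I) v_1 = (0, 0, 0)ᵀ = 0. ✓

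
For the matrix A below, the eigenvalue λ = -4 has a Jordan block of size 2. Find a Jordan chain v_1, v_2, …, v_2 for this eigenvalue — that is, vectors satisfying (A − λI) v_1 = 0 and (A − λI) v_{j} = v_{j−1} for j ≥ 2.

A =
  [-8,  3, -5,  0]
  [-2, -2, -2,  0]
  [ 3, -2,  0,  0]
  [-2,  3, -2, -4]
A Jordan chain for λ = -4 of length 2:
v_1 = (0, 0, 0, 1)ᵀ
v_2 = (2, 1, -1, 0)ᵀ

Let N = A − (-4)·I. We want v_2 with N^2 v_2 = 0 but N^1 v_2 ≠ 0; then v_{j-1} := N · v_j for j = 2, …, 2.

Pick v_2 = (2, 1, -1, 0)ᵀ.
Then v_1 = N · v_2 = (0, 0, 0, 1)ᵀ.

Sanity check: (A − (-4)·I) v_1 = (0, 0, 0, 0)ᵀ = 0. ✓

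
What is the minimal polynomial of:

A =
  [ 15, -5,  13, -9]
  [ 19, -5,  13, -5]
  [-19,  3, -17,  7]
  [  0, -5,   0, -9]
x^3 + 12*x^2 + 48*x + 64

The characteristic polynomial is χ_A(x) = (x + 4)^4, so the eigenvalues are known. The minimal polynomial is
  m_A(x) = Π_λ (x − λ)^{k_λ}
where k_λ is the size of the *largest* Jordan block for λ (equivalently, the smallest k with (A − λI)^k v = 0 for every generalised eigenvector v of λ).

  λ = -4: largest Jordan block has size 3, contributing (x + 4)^3

So m_A(x) = (x + 4)^3 = x^3 + 12*x^2 + 48*x + 64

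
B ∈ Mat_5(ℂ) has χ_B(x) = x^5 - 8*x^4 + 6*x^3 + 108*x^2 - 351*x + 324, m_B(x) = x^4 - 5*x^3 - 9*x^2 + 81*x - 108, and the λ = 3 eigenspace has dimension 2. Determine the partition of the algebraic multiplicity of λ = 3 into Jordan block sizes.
Block sizes for λ = 3: [3, 1]

Step 1 — from the characteristic polynomial, algebraic multiplicity of λ = 3 is 4. From dim ker(B − (3)·I) = 2, there are exactly 2 Jordan blocks for λ = 3.
Step 2 — from the minimal polynomial, the factor (x − 3)^3 tells us the largest block for λ = 3 has size 3.
Step 3 — with total size 4, 2 blocks, and largest block 3, the block sizes (in nonincreasing order) are [3, 1].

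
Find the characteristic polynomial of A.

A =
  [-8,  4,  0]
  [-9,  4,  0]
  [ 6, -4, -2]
x^3 + 6*x^2 + 12*x + 8

Expanding det(x·I − A) (e.g. by cofactor expansion or by noting that A is similar to its Jordan form J, which has the same characteristic polynomial as A) gives
  χ_A(x) = x^3 + 6*x^2 + 12*x + 8
which factors as (x + 2)^3. The eigenvalues (with algebraic multiplicities) are λ = -2 with multiplicity 3.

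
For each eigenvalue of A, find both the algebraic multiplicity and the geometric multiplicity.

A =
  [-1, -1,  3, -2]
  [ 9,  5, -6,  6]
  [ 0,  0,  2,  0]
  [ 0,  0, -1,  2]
λ = 2: alg = 4, geom = 2

Step 1 — factor the characteristic polynomial to read off the algebraic multiplicities:
  χ_A(x) = (x - 2)^4

Step 2 — compute geometric multiplicities via the rank-nullity identity g(λ) = n − rank(A − λI):
  rank(A − (2)·I) = 2, so dim ker(A − (2)·I) = n − 2 = 2

Summary:
  λ = 2: algebraic multiplicity = 4, geometric multiplicity = 2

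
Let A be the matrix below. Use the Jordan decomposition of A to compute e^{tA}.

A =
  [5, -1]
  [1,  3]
e^{tA} =
  [t*exp(4*t) + exp(4*t), -t*exp(4*t)]
  [t*exp(4*t), -t*exp(4*t) + exp(4*t)]

Strategy: write A = P · J · P⁻¹ where J is a Jordan canonical form, so e^{tA} = P · e^{tJ} · P⁻¹, and e^{tJ} can be computed block-by-block.

A has Jordan form
J =
  [4, 1]
  [0, 4]
(up to reordering of blocks).

Per-block formulas:
  For a 2×2 Jordan block J_2(4): exp(t · J_2(4)) = e^(4t)·(I + t·N), where N is the 2×2 nilpotent shift.

After assembling e^{tJ} and conjugating by P, we get:

e^{tA} =
  [t*exp(4*t) + exp(4*t), -t*exp(4*t)]
  [t*exp(4*t), -t*exp(4*t) + exp(4*t)]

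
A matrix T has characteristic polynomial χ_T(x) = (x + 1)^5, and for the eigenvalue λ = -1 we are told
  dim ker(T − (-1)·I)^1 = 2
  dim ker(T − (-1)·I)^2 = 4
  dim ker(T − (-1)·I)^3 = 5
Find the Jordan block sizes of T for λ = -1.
Block sizes for λ = -1: [3, 2]

From the dimensions of kernels of powers, the number of Jordan blocks of size at least j is d_j − d_{j−1} where d_j = dim ker(N^j) (with d_0 = 0). Computing the differences gives [2, 2, 1].
The number of blocks of size exactly k is (#blocks of size ≥ k) − (#blocks of size ≥ k + 1), so the partition is: 1 block(s) of size 2, 1 block(s) of size 3.
In nonincreasing order the block sizes are [3, 2].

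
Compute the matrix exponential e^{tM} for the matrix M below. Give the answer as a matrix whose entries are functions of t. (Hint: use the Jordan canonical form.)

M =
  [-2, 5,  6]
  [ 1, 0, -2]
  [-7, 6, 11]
e^{tM} =
  [-6*t^2*exp(3*t) - 5*t*exp(3*t) + exp(3*t), -2*t^2*exp(3*t) + 5*t*exp(3*t), 4*t^2*exp(3*t) + 6*t*exp(3*t)]
  [3*t^2*exp(3*t) + t*exp(3*t), t^2*exp(3*t) - 3*t*exp(3*t) + exp(3*t), -2*t^2*exp(3*t) - 2*t*exp(3*t)]
  [-15*t^2*exp(3*t)/2 - 7*t*exp(3*t), -5*t^2*exp(3*t)/2 + 6*t*exp(3*t), 5*t^2*exp(3*t) + 8*t*exp(3*t) + exp(3*t)]

Strategy: write M = P · J · P⁻¹ where J is a Jordan canonical form, so e^{tM} = P · e^{tJ} · P⁻¹, and e^{tJ} can be computed block-by-block.

M has Jordan form
J =
  [3, 1, 0]
  [0, 3, 1]
  [0, 0, 3]
(up to reordering of blocks).

Per-block formulas:
  For a 3×3 Jordan block J_3(3): exp(t · J_3(3)) = e^(3t)·(I + t·N + (t^2/2)·N^2), where N is the 3×3 nilpotent shift.

After assembling e^{tJ} and conjugating by P, we get:

e^{tM} =
  [-6*t^2*exp(3*t) - 5*t*exp(3*t) + exp(3*t), -2*t^2*exp(3*t) + 5*t*exp(3*t), 4*t^2*exp(3*t) + 6*t*exp(3*t)]
  [3*t^2*exp(3*t) + t*exp(3*t), t^2*exp(3*t) - 3*t*exp(3*t) + exp(3*t), -2*t^2*exp(3*t) - 2*t*exp(3*t)]
  [-15*t^2*exp(3*t)/2 - 7*t*exp(3*t), -5*t^2*exp(3*t)/2 + 6*t*exp(3*t), 5*t^2*exp(3*t) + 8*t*exp(3*t) + exp(3*t)]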